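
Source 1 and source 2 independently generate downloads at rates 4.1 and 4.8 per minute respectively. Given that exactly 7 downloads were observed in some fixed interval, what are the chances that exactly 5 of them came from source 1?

0.1267

Given the total, each event is independently from source 1 with probability p = λ_1/(λ_1+λ_2) = 4.1/8.9 ≈ 0.4607.
So K ~ Binomial(7, 4.1/8.9): P(K = 5) = C(7,5) · (4.1/8.9)^5 · (4.8/8.9)^2 ≈ 0.1267.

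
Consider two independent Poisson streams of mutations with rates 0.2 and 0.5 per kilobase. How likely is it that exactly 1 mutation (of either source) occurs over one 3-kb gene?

Independent Poisson processes superpose: combined rate λ = 0.2 + 0.5 = 0.7 per kilobase.
Over the interval, μ = 0.7 × 3 = 2.1 (a 3-kb gene = 3 kilobases).
P(N = 1) = e^(−2.1) · 2.1^1/1! ≈ 0.2572.

0.2572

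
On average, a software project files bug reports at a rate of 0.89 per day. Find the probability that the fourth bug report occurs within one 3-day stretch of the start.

0.2793

Over the interval, μ = 0.89 × 3 = 2.67 (a 3-day stretch = 3 days).
The fourth arrival falls in the interval iff at least 4 events occur there: P(S_4 ≤ t) = P(N ≥ 4) = 1 − P(N ≤ 3) ≈ 0.2793.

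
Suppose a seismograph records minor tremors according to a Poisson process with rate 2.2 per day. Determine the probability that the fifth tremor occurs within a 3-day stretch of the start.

Over the interval, μ = 2.2 × 3 = 6.6 (a 3-day stretch = 3 days).
The fifth arrival falls in the interval iff at least 5 events occur there: P(S_5 ≤ t) = P(N ≥ 5) = 1 − P(N ≤ 4) ≈ 0.7873.

0.7873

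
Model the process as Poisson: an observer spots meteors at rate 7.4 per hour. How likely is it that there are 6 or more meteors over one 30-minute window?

Over the interval, μ = 7.4 × 0.5 = 3.7 (a 30-minute window = 0.5 hours).
P(N ≥ 6) = 1 − P(N ≤ 5) = 1 − Σ_{j=0}^{5} e^(−μ) μ^j/j! ≈ 0.1699.

0.1699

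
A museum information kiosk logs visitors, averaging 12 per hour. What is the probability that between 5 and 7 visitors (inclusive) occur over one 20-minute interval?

Over the interval, μ = 12 × 1/3 = 4 (a 20-minute interval = 1/3 hours).
P(5 ≤ N ≤ 7) = Σ_{j=5}^{7} e^(−4) · 4^j/j! ≈ 0.3200.

0.3200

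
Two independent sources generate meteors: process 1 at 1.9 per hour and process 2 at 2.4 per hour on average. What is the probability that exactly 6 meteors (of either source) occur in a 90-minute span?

0.1581

Independent Poisson processes superpose: combined rate λ = 1.9 + 2.4 = 4.3 per hour.
Over the interval, μ = 4.3 × 1.5 = 6.45 (a 90-minute span = 1.5 hours).
P(N = 6) = e^(−6.45) · 6.45^6/6! ≈ 0.1581.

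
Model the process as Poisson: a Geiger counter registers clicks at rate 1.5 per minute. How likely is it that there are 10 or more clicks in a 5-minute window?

Over the interval, μ = 1.5 × 5 = 7.5 (a 5-minute window = 5 minutes).
P(N ≥ 10) = 1 − P(N ≤ 9) = 1 − Σ_{j=0}^{9} e^(−μ) μ^j/j! ≈ 0.2236.

0.2236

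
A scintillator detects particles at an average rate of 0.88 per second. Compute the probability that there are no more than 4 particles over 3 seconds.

0.8717

Over the interval, μ = 0.88 × 3 = 2.64 (3 seconds).
P(N ≤ 4) = Σ_{j=0}^{4} e^(−μ) μ^j/j! ≈ 0.8717.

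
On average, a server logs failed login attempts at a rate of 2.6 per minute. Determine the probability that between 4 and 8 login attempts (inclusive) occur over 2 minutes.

0.6800

Over the interval, μ = 2.6 × 2 = 5.2 (2 minutes).
P(4 ≤ N ≤ 8) = Σ_{j=4}^{8} e^(−5.2) · 5.2^j/j! ≈ 0.6800.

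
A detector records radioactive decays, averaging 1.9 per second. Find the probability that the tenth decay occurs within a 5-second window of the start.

Over the interval, μ = 1.9 × 5 = 9.5 (a 5-second window = 5 seconds).
The tenth arrival falls in the interval iff at least 10 events occur there: P(S_10 ≤ t) = P(N ≥ 10) = 1 − P(N ≤ 9) ≈ 0.4782.

0.4782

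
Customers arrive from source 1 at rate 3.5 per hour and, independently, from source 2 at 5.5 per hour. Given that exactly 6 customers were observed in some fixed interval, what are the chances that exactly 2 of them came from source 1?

Given the total, each event is independently from source 1 with probability p = λ_1/(λ_1+λ_2) = 3.5/9 ≈ 0.3889.
So K ~ Binomial(6, 3.5/9): P(K = 2) = C(6,2) · (3.5/9)^2 · (5.5/9)^4 ≈ 0.3164.

0.3164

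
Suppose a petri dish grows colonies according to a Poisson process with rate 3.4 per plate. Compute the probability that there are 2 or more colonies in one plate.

0.8532

With mean μ = 3.4 per plate,
P(N ≥ 2) = 1 − P(N ≤ 1) = 1 − Σ_{j=0}^{1} e^(−μ) μ^j/j! ≈ 0.8532.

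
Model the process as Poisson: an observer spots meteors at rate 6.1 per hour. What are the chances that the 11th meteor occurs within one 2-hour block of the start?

0.6734

Over the interval, μ = 6.1 × 2 = 12.2 (a 2-hour block = 2 hours).
The 11th arrival falls in the interval iff at least 11 events occur there: P(S_11 ≤ t) = P(N ≥ 11) = 1 − P(N ≤ 10) ≈ 0.6734.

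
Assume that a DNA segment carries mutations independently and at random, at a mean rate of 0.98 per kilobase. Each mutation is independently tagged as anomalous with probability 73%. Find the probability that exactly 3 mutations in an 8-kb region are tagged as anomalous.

0.1021

Thinning: the mutations that are tagged as anomalous themselves form a Poisson process with rate 0.73 × 0.98 = 0.7154 per kilobase.
Over the interval, μ = 0.7154 × 8 = 5.7232 (an 8-kb region = 8 kilobases).
P(N = 3) = e^(−5.7232) · 5.7232^3/3! ≈ 0.1021.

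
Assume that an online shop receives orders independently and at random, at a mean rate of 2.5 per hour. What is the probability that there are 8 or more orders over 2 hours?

Over the interval, μ = 2.5 × 2 = 5 (2 hours).
P(N ≥ 8) = 1 − P(N ≤ 7) = 1 − Σ_{j=0}^{7} e^(−μ) μ^j/j! ≈ 0.1334.

0.1334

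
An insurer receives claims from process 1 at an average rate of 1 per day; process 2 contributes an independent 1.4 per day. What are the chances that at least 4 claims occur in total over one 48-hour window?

Independent Poisson processes superpose: combined rate λ = 1 + 1.4 = 2.4 per day.
Over the interval, μ = 2.4 × 2 = 4.8 (a 48-hour window = 2 days).
P(N ≥ 4) = 1 − P(N ≤ 3) ≈ 0.7058.

0.7058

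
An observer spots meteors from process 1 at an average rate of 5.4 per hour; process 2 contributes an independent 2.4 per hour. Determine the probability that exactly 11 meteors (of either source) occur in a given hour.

Independent Poisson processes superpose: combined rate λ = 5.4 + 2.4 = 7.8 per hour.
So μ = 7.8.
P(N = 11) = e^(−7.8) · 7.8^11/11! ≈ 0.0667.

0.0667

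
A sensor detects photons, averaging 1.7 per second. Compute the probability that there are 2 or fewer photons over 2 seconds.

Over the interval, μ = 1.7 × 2 = 3.4 (2 seconds).
P(N ≤ 2) = Σ_{j=0}^{2} e^(−μ) μ^j/j! ≈ 0.3397.

0.3397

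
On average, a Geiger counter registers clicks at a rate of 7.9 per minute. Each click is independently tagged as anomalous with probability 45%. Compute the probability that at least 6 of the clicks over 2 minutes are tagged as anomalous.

0.7131

Thinning: the clicks that are tagged as anomalous themselves form a Poisson process with rate 0.45 × 7.9 = 3.555 per minute.
Over the interval, μ = 3.555 × 2 = 7.11 (2 minutes).
P(N ≥ 6) = 1 − P(N ≤ 5) ≈ 0.7131.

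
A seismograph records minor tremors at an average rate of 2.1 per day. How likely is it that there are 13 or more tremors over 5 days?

Over the interval, μ = 2.1 × 5 = 10.5 (5 days).
P(N ≥ 13) = 1 − P(N ≤ 12) = 1 − Σ_{j=0}^{12} e^(−μ) μ^j/j! ≈ 0.2580.

0.2580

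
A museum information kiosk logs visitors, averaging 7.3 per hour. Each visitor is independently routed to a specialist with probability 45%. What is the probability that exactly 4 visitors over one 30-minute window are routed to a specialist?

Thinning: the visitors that are routed to a specialist themselves form a Poisson process with rate 0.45 × 7.3 = 3.285 per hour.
Over the interval, μ = 3.285 × 0.5 = 1.6425 (a 30-minute window = 0.5 hours).
P(N = 4) = e^(−1.6425) · 1.6425^4/4! ≈ 0.0587.

0.0587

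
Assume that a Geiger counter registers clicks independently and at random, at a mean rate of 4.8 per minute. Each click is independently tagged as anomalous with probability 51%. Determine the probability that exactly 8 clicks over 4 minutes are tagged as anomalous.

0.1172

Thinning: the clicks that are tagged as anomalous themselves form a Poisson process with rate 0.51 × 4.8 = 2.448 per minute.
Over the interval, μ = 2.448 × 4 = 9.792 (4 minutes).
P(N = 8) = e^(−9.792) · 9.792^8/8! ≈ 0.1172.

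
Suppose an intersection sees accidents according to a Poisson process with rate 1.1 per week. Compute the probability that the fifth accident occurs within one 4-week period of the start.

0.4488

Over the interval, μ = 1.1 × 4 = 4.4 (a 4-week period = 4 weeks).
The fifth arrival falls in the interval iff at least 5 events occur there: P(S_5 ≤ t) = P(N ≥ 5) = 1 − P(N ≤ 4) ≈ 0.4488.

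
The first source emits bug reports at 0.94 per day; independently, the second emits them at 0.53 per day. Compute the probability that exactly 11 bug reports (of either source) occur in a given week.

0.1166

Independent Poisson processes superpose: combined rate λ = 0.94 + 0.53 = 1.47 per day.
Over the interval, μ = 1.47 × 7 = 10.29 (a week = 7 days).
P(N = 11) = e^(−10.29) · 10.29^11/11! ≈ 0.1166.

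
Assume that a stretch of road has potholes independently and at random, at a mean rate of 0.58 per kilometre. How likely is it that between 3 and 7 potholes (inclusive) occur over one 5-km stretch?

0.5442

Over the interval, μ = 0.58 × 5 = 2.9 (a 5-km stretch = 5 kilometres).
P(3 ≤ N ≤ 7) = Σ_{j=3}^{7} e^(−2.9) · 2.9^j/j! ≈ 0.5442.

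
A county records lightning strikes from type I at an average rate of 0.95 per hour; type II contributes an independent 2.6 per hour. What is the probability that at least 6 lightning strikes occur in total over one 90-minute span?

0.4409

Independent Poisson processes superpose: combined rate λ = 0.95 + 2.6 = 3.55 per hour.
Over the interval, μ = 3.55 × 1.5 = 5.325 (a 90-minute span = 1.5 hours).
P(N ≥ 6) = 1 − P(N ≤ 5) ≈ 0.4409.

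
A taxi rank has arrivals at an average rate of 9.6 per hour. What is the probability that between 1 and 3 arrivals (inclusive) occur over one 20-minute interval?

Over the interval, μ = 9.6 × 1/3 = 3.2 (a 20-minute interval = 1/3 hours).
P(1 ≤ N ≤ 3) = Σ_{j=1}^{3} e^(−3.2) · 3.2^j/j! ≈ 0.5618.

0.5618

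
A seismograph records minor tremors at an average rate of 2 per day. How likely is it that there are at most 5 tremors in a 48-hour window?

0.7851

Over the interval, μ = 2 × 2 = 4 (a 48-hour window = 2 days).
P(N ≤ 5) = Σ_{j=0}^{5} e^(−μ) μ^j/j! ≈ 0.7851.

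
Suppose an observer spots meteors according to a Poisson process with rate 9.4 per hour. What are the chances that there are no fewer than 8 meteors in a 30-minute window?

Over the interval, μ = 9.4 × 0.5 = 4.7 (a 30-minute window = 0.5 hours).
P(N ≥ 8) = 1 − P(N ≤ 7) = 1 − Σ_{j=0}^{7} e^(−μ) μ^j/j! ≈ 0.1040.

0.1040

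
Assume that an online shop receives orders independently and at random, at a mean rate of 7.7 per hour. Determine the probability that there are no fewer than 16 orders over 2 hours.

0.4728

Over the interval, μ = 7.7 × 2 = 15.4 (2 hours).
P(N ≥ 16) = 1 − P(N ≤ 15) = 1 − Σ_{j=0}^{15} e^(−μ) μ^j/j! ≈ 0.4728.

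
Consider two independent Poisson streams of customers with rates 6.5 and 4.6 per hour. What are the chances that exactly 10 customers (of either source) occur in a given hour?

Independent Poisson processes superpose: combined rate λ = 6.5 + 4.6 = 11.1 per hour.
So μ = 11.1.
P(N = 10) = e^(−11.1) · 11.1^10/10! ≈ 0.1182.

0.1182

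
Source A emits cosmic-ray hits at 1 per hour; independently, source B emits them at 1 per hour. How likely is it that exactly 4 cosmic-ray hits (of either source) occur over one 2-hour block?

0.1954

Independent Poisson processes superpose: combined rate λ = 1 + 1 = 2 per hour.
Over the interval, μ = 2 × 2 = 4 (a 2-hour block = 2 hours).
P(N = 4) = e^(−4) · 4^4/4! ≈ 0.1954.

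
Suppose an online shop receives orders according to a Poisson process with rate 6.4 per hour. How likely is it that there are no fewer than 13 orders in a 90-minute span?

0.1721

Over the interval, μ = 6.4 × 1.5 = 9.6 (a 90-minute span = 1.5 hours).
P(N ≥ 13) = 1 − P(N ≤ 12) = 1 − Σ_{j=0}^{12} e^(−μ) μ^j/j! ≈ 0.1721.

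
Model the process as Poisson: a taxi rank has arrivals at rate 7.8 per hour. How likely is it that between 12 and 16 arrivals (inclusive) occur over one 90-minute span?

Over the interval, μ = 7.8 × 1.5 = 11.7 (a 90-minute span = 1.5 hours).
P(12 ≤ N ≤ 16) = Σ_{j=12}^{16} e^(−11.7) · 11.7^j/j! ≈ 0.4179.

0.4179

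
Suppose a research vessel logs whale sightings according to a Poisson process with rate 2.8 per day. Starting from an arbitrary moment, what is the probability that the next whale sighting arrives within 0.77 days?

0.8842

Inter-arrival times are exponential with rate λ = 2.8 per day.
P(T ≤ 0.77) = 1 − e^(−λt) = 1 − e^(−2.8 × 0.77) = 1 − e^(−2.156) ≈ 0.8842.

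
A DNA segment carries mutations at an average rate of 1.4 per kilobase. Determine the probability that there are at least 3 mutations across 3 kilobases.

Over the interval, μ = 1.4 × 3 = 4.2 (3 kilobases).
P(N ≥ 3) = 1 − P(N ≤ 2) = 1 − Σ_{j=0}^{2} e^(−μ) μ^j/j! ≈ 0.7898.

0.7898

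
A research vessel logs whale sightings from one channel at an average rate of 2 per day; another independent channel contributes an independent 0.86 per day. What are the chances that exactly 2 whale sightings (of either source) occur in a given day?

Independent Poisson processes superpose: combined rate λ = 2 + 0.86 = 2.86 per day.
So μ = 2.86.
P(N = 2) = e^(−2.86) · 2.86^2/2! ≈ 0.2342.

0.2342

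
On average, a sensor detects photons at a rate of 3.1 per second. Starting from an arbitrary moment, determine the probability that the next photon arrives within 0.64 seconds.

Inter-arrival times are exponential with rate λ = 3.1 per second.
P(T ≤ 0.64) = 1 − e^(−λt) = 1 − e^(−3.1 × 0.64) = 1 − e^(−1.984) ≈ 0.8625.

0.8625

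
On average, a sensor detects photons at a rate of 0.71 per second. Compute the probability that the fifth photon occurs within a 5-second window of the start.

Over the interval, μ = 0.71 × 5 = 3.55 (a 5-second window = 5 seconds).
The fifth arrival falls in the interval iff at least 5 events occur there: P(S_5 ≤ t) = P(N ≥ 5) = 1 − P(N ≤ 4) ≈ 0.2840.

0.2840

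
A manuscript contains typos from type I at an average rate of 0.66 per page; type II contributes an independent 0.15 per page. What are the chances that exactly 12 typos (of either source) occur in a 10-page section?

0.0505

Independent Poisson processes superpose: combined rate λ = 0.66 + 0.15 = 0.81 per page.
Over the interval, μ = 0.81 × 10 = 8.1 (a 10-page section = 10 pages).
P(N = 12) = e^(−8.1) · 8.1^12/12! ≈ 0.0505.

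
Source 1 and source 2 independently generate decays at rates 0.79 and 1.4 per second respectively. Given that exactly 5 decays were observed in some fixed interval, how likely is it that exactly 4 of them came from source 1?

Given the total, each event is independently from source 1 with probability p = λ_1/(λ_1+λ_2) = 0.79/2.19 ≈ 0.3607.
So K ~ Binomial(5, 0.79/2.19): P(K = 4) = C(5,4) · (0.79/2.19)^4 · (1.4/2.19)^1 ≈ 0.0541.

0.0541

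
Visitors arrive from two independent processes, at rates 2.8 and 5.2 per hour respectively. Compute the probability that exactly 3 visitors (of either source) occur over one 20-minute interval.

0.2196

Independent Poisson processes superpose: combined rate λ = 2.8 + 5.2 = 8 per hour.
Over the interval, μ = 8 × 1/3 ≈ 2.66667 (a 20-minute interval = 1/3 hours).
P(N = 3) = e^(−2.66667) · 2.66667^3/3! ≈ 0.2196.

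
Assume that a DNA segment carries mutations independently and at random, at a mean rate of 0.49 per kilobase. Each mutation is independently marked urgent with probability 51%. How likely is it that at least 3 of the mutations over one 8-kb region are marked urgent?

Thinning: the mutations that are marked urgent themselves form a Poisson process with rate 0.51 × 0.49 = 0.2499 per kilobase.
Over the interval, μ = 0.2499 × 8 = 1.9992 (an 8-kb region = 8 kilobases).
P(N ≥ 3) = 1 − P(N ≤ 2) ≈ 0.3231.

0.3231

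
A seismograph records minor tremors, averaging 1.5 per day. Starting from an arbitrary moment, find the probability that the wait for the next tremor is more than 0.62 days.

0.3946

The wait for the next event is exponential with rate λ = 1.5 per day.
P(T > 0.62) = e^(−λt) = e^(−1.5 × 0.62) = e^(−0.93) ≈ 0.3946.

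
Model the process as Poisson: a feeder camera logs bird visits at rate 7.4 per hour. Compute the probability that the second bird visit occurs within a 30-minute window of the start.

0.8838

Over the interval, μ = 7.4 × 0.5 = 3.7 (a 30-minute window = 0.5 hours).
The second arrival falls in the interval iff at least 2 events occur there: P(S_2 ≤ t) = P(N ≥ 2) = 1 − P(N ≤ 1) ≈ 0.8838.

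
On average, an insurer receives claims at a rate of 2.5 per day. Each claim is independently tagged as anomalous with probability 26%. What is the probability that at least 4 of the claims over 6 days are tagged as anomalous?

Thinning: the claims that are tagged as anomalous themselves form a Poisson process with rate 0.26 × 2.5 = 0.65 per day.
Over the interval, μ = 0.65 × 6 = 3.9 (6 days).
P(N ≥ 4) = 1 − P(N ≤ 3) ≈ 0.5468.

0.5468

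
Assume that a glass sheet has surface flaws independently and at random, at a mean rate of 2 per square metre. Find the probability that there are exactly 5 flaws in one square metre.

With mean μ = 2 per square metre,
P(N = 5) = e^(−μ) μ^5/5! = e^(−2) · 2^5/120 ≈ 0.0361.

0.0361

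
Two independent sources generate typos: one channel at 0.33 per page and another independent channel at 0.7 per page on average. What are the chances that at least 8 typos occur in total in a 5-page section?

Independent Poisson processes superpose: combined rate λ = 0.33 + 0.7 = 1.03 per page.
Over the interval, μ = 1.03 × 5 = 5.15 (a 5-page section = 5 pages).
P(N ≥ 8) = 1 − P(N ≤ 7) ≈ 0.1495.

0.1495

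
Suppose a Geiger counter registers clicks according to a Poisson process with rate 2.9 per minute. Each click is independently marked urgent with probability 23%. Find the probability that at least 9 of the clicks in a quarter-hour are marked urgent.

Thinning: the clicks that are marked urgent themselves form a Poisson process with rate 0.23 × 2.9 = 0.667 per minute.
Over the interval, μ = 0.667 × 15 = 10.005 (a quarter-hour = 15 minutes).
P(N ≥ 9) = 1 − P(N ≤ 8) ≈ 0.6677.

0.6677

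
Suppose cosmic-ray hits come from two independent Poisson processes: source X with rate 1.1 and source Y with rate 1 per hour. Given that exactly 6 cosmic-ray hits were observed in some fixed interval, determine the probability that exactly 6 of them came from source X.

0.0207

Given the total, each event is independently from source X with probability p = λ_X/(λ_X+λ_Y) = 1.1/2.1 ≈ 0.5238.
So K ~ Binomial(6, 1.1/2.1): P(K = 6) = C(6,6) · (1.1/2.1)^6 · (1/2.1)^0 ≈ 0.0207.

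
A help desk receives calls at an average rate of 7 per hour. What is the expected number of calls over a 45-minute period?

5.25

E[N] = λt = 7 × 0.75 = 5.25 (a 45-minute period = 0.75 hours).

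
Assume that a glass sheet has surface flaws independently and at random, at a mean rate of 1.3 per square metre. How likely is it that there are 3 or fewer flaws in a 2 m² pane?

Over the interval, μ = 1.3 × 2 = 2.6 (a 2 m² pane = 2 square metres).
P(N ≤ 3) = Σ_{j=0}^{3} e^(−μ) μ^j/j! ≈ 0.7360.

0.7360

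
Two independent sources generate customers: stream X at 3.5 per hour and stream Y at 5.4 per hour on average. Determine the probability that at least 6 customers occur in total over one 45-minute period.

Independent Poisson processes superpose: combined rate λ = 3.5 + 5.4 = 8.9 per hour.
Over the interval, μ = 8.9 × 0.75 = 6.675 (a 45-minute period = 0.75 hours).
P(N ≥ 6) = 1 − P(N ≤ 5) ≈ 0.6559.

0.6559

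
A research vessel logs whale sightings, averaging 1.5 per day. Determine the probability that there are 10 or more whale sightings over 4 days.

0.0839

Over the interval, μ = 1.5 × 4 = 6 (4 days).
P(N ≥ 10) = 1 − P(N ≤ 9) = 1 − Σ_{j=0}^{9} e^(−μ) μ^j/j! ≈ 0.0839.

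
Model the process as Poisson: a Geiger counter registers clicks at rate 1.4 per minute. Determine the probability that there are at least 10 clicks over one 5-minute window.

Over the interval, μ = 1.4 × 5 = 7 (a 5-minute window = 5 minutes).
P(N ≥ 10) = 1 − P(N ≤ 9) = 1 − Σ_{j=0}^{9} e^(−μ) μ^j/j! ≈ 0.1695.

0.1695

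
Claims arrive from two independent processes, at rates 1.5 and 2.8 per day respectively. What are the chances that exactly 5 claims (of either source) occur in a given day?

0.1662

Independent Poisson processes superpose: combined rate λ = 1.5 + 2.8 = 4.3 per day.
So μ = 4.3.
P(N = 5) = e^(−4.3) · 4.3^5/5! ≈ 0.1662.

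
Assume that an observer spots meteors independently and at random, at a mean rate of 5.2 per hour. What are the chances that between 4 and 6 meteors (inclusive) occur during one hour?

With mean μ = 5.2 per hour,
P(4 ≤ N ≤ 6) = Σ_{j=4}^{6} e^(−5.2) · 5.2^j/j! ≈ 0.4943.

0.4943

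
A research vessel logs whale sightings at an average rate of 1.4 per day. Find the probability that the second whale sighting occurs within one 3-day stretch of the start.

0.9220

Over the interval, μ = 1.4 × 3 = 4.2 (a 3-day stretch = 3 days).
The second arrival falls in the interval iff at least 2 events occur there: P(S_2 ≤ t) = P(N ≥ 2) = 1 − P(N ≤ 1) ≈ 0.9220.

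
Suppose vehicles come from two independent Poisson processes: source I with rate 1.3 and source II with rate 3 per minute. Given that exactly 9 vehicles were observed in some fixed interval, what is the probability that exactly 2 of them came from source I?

0.2647

Given the total, each event is independently from source I with probability p = λ_I/(λ_I+λ_II) = 1.3/4.3 ≈ 0.3023.
So K ~ Binomial(9, 1.3/4.3): P(K = 2) = C(9,2) · (1.3/4.3)^2 · (3/4.3)^7 ≈ 0.2647.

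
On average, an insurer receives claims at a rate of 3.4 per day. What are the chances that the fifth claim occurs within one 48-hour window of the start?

Over the interval, μ = 3.4 × 2 = 6.8 (a 48-hour window = 2 days).
The fifth arrival falls in the interval iff at least 5 events occur there: P(S_5 ≤ t) = P(N ≥ 5) = 1 − P(N ≤ 4) ≈ 0.8080.

0.8080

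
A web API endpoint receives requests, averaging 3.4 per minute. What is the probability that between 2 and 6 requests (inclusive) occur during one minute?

0.7953

With mean μ = 3.4 per minute,
P(2 ≤ N ≤ 6) = Σ_{j=2}^{6} e^(−3.4) · 3.4^j/j! ≈ 0.7953.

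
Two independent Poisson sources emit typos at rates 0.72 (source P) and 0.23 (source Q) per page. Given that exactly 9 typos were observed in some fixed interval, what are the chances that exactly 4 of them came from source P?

0.0346

Given the total, each event is independently from source P with probability p = λ_P/(λ_P+λ_Q) = 0.72/0.95 ≈ 0.7579.
So K ~ Binomial(9, 0.72/0.95): P(K = 4) = C(9,4) · (0.72/0.95)^4 · (0.23/0.95)^5 ≈ 0.0346.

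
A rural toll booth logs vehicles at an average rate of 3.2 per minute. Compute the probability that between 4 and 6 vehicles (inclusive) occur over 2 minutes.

0.4234

Over the interval, μ = 3.2 × 2 = 6.4 (2 minutes).
P(4 ≤ N ≤ 6) = Σ_{j=4}^{6} e^(−6.4) · 6.4^j/j! ≈ 0.4234.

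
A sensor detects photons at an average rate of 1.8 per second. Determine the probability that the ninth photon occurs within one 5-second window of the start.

Over the interval, μ = 1.8 × 5 = 9 (a 5-second window = 5 seconds).
The ninth arrival falls in the interval iff at least 9 events occur there: P(S_9 ≤ t) = P(N ≥ 9) = 1 − P(N ≤ 8) ≈ 0.5443.

0.5443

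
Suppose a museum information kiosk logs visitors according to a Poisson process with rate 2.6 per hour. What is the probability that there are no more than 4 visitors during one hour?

0.8774

With mean μ = 2.6 per hour,
P(N ≤ 4) = Σ_{j=0}^{4} e^(−μ) μ^j/j! ≈ 0.8774.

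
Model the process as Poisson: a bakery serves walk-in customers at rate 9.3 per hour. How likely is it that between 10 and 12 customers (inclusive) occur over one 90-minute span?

0.2516

Over the interval, μ = 9.3 × 1.5 = 13.95 (a 90-minute span = 1.5 hours).
P(10 ≤ N ≤ 12) = Σ_{j=10}^{12} e^(−13.95) · 13.95^j/j! ≈ 0.2516.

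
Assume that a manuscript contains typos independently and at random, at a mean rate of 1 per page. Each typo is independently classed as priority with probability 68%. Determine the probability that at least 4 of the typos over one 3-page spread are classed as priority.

Thinning: the typos that are classed as priority themselves form a Poisson process with rate 0.68 × 1 = 0.68 per page.
Over the interval, μ = 0.68 × 3 = 2.04 (a 3-page spread = 3 pages).
P(N ≥ 4) = 1 − P(N ≤ 3) ≈ 0.1502.

0.1502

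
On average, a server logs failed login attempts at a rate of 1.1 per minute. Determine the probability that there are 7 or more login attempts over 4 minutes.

Over the interval, μ = 1.1 × 4 = 4.4 (4 minutes).
P(N ≥ 7) = 1 − P(N ≤ 6) = 1 − Σ_{j=0}^{6} e^(−μ) μ^j/j! ≈ 0.1564.

0.1564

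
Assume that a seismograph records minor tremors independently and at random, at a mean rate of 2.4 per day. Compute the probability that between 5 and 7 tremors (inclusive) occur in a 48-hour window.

Over the interval, μ = 2.4 × 2 = 4.8 (a 48-hour window = 2 days).
P(5 ≤ N ≤ 7) = Σ_{j=5}^{7} e^(−4.8) · 4.8^j/j! ≈ 0.4104.

0.4104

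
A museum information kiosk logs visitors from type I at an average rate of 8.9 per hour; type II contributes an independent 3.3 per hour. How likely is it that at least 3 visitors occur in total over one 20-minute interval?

0.7715

Independent Poisson processes superpose: combined rate λ = 8.9 + 3.3 = 12.2 per hour.
Over the interval, μ = 12.2 × 1/3 ≈ 4.06667 (a 20-minute interval = 1/3 hours).
P(N ≥ 3) = 1 − P(N ≤ 2) ≈ 0.7715.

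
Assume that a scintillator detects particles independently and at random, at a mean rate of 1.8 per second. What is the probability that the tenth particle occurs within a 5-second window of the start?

Over the interval, μ = 1.8 × 5 = 9 (a 5-second window = 5 seconds).
The tenth arrival falls in the interval iff at least 10 events occur there: P(S_10 ≤ t) = P(N ≥ 10) = 1 − P(N ≤ 9) ≈ 0.4126.

0.4126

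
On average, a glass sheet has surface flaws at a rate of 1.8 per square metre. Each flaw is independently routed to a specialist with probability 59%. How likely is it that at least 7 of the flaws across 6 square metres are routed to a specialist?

Thinning: the flaws that are routed to a specialist themselves form a Poisson process with rate 0.59 × 1.8 = 1.062 per square metre.
Over the interval, μ = 1.062 × 6 = 6.372 (6 square metres).
P(N ≥ 7) = 1 − P(N ≤ 6) ≈ 0.4532.

0.4532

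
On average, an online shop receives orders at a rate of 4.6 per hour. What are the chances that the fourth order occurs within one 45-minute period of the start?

Over the interval, μ = 4.6 × 0.75 = 3.45 (a 45-minute period = 0.75 hours).
The fourth arrival falls in the interval iff at least 4 events occur there: P(S_4 ≤ t) = P(N ≥ 4) = 1 − P(N ≤ 3) ≈ 0.4525.

0.4525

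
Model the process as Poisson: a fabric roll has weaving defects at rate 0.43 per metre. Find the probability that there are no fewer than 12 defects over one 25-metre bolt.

Over the interval, μ = 0.43 × 25 = 10.75 (a 25-metre bolt = 25 metres).
P(N ≥ 12) = 1 − P(N ≤ 11) = 1 − Σ_{j=0}^{11} e^(−μ) μ^j/j! ≈ 0.3909.

0.3909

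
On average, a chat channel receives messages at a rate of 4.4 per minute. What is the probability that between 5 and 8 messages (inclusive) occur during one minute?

With mean μ = 4.4 per minute,
P(5 ≤ N ≤ 8) = Σ_{j=5}^{8} e^(−4.4) · 4.4^j/j! ≈ 0.4130.

0.4130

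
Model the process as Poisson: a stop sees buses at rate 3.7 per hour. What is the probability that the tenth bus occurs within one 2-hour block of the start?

0.2123

Over the interval, μ = 3.7 × 2 = 7.4 (a 2-hour block = 2 hours).
The tenth arrival falls in the interval iff at least 10 events occur there: P(S_10 ≤ t) = P(N ≥ 10) = 1 − P(N ≤ 9) ≈ 0.2123.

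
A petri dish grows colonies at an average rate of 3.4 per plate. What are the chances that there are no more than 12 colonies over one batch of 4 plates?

Over the interval, μ = 3.4 × 4 = 13.6 (a batch of 4 plates = 4 plates).
P(N ≤ 12) = Σ_{j=0}^{12} e^(−μ) μ^j/j! ≈ 0.3989.

0.3989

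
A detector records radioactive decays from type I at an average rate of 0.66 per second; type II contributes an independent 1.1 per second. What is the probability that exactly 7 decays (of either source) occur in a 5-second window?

Independent Poisson processes superpose: combined rate λ = 0.66 + 1.1 = 1.76 per second.
Over the interval, μ = 1.76 × 5 = 8.8 (a 5-second window = 5 seconds).
P(N = 7) = e^(−8.8) · 8.8^7/7! ≈ 0.1222.

0.1222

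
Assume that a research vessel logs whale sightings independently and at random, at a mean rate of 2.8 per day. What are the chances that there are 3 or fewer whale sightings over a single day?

With mean μ = 2.8 per day,
P(N ≤ 3) = Σ_{j=0}^{3} e^(−μ) μ^j/j! ≈ 0.6919.

0.6919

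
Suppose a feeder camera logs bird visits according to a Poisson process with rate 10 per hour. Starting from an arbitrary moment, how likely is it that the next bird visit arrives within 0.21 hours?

0.8775

Inter-arrival times are exponential with rate λ = 10 per hour.
P(T ≤ 0.21) = 1 − e^(−λt) = 1 − e^(−10 × 0.21) = 1 − e^(−2.1) ≈ 0.8775.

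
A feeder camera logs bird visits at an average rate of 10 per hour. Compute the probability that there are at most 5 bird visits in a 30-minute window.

0.6160

Over the interval, μ = 10 × 0.5 = 5 (a 30-minute window = 0.5 hours).
P(N ≤ 5) = Σ_{j=0}^{5} e^(−μ) μ^j/j! ≈ 0.6160.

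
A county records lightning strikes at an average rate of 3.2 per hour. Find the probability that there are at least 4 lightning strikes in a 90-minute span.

0.7058

Over the interval, μ = 3.2 × 1.5 = 4.8 (a 90-minute span = 1.5 hours).
P(N ≥ 4) = 1 − P(N ≤ 3) = 1 − Σ_{j=0}^{3} e^(−μ) μ^j/j! ≈ 0.7058.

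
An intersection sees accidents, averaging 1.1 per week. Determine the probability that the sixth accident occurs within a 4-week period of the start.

0.2801

Over the interval, μ = 1.1 × 4 = 4.4 (a 4-week period = 4 weeks).
The sixth arrival falls in the interval iff at least 6 events occur there: P(S_6 ≤ t) = P(N ≥ 6) = 1 − P(N ≤ 5) ≈ 0.2801.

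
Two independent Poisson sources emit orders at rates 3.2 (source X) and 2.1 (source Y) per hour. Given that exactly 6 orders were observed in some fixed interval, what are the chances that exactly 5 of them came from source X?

Given the total, each event is independently from source X with probability p = λ_X/(λ_X+λ_Y) = 3.2/5.3 ≈ 0.6038.
So K ~ Binomial(6, 3.2/5.3): P(K = 5) = C(6,5) · (3.2/5.3)^5 · (2.1/5.3)^1 ≈ 0.1908.

0.1908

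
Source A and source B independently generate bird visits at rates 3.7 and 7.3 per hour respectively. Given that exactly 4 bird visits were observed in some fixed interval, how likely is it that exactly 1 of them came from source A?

Given the total, each event is independently from source A with probability p = λ_A/(λ_A+λ_B) = 3.7/11 ≈ 0.3364.
So K ~ Binomial(4, 3.7/11): P(K = 1) = C(4,1) · (3.7/11)^1 · (7.3/11)^3 ≈ 0.3932.

0.3932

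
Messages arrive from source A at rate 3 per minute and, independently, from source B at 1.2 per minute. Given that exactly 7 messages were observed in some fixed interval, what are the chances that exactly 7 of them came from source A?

Given the total, each event is independently from source A with probability p = λ_A/(λ_A+λ_B) = 3/4.2 ≈ 0.7143.
So K ~ Binomial(7, 3/4.2): P(K = 7) = C(7,7) · (3/4.2)^7 · (1.2/4.2)^0 ≈ 0.0949.

0.0949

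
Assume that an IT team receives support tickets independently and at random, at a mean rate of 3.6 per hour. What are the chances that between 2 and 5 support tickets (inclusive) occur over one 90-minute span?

0.5172

Over the interval, μ = 3.6 × 1.5 = 5.4 (a 90-minute span = 1.5 hours).
P(2 ≤ N ≤ 5) = Σ_{j=2}^{5} e^(−5.4) · 5.4^j/j! ≈ 0.5172.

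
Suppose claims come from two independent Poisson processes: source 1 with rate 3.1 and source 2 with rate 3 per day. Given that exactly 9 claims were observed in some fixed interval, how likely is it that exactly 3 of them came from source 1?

Given the total, each event is independently from source 1 with probability p = λ_1/(λ_1+λ_2) = 3.1/6.1 ≈ 0.5082.
So K ~ Binomial(9, 3.1/6.1): P(K = 3) = C(9,3) · (3.1/6.1)^3 · (3/6.1)^6 ≈ 0.1560.

0.1560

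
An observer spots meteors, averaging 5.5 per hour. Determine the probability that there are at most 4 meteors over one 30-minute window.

0.8554

Over the interval, μ = 5.5 × 0.5 = 2.75 (a 30-minute window = 0.5 hours).
P(N ≤ 4) = Σ_{j=0}^{4} e^(−μ) μ^j/j! ≈ 0.8554.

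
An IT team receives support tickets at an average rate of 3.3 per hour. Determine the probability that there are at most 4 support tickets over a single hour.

0.7626

With mean μ = 3.3 per hour,
P(N ≤ 4) = Σ_{j=0}^{4} e^(−μ) μ^j/j! ≈ 0.7626.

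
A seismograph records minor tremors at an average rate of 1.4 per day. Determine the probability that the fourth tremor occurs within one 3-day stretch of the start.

0.6046

Over the interval, μ = 1.4 × 3 = 4.2 (a 3-day stretch = 3 days).
The fourth arrival falls in the interval iff at least 4 events occur there: P(S_4 ≤ t) = P(N ≥ 4) = 1 − P(N ≤ 3) ≈ 0.6046.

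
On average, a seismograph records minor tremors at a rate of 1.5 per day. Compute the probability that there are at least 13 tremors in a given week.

Over the interval, μ = 1.5 × 7 = 10.5 (a week = 7 days).
P(N ≥ 13) = 1 − P(N ≤ 12) = 1 − Σ_{j=0}^{12} e^(−μ) μ^j/j! ≈ 0.2580.

0.2580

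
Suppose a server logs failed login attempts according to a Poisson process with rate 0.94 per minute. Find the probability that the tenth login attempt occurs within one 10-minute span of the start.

Over the interval, μ = 0.94 × 10 = 9.4 (a 10-minute span = 10 minutes).
The tenth arrival falls in the interval iff at least 10 events occur there: P(S_10 ≤ t) = P(N ≥ 10) = 1 − P(N ≤ 9) ≈ 0.4651.

0.4651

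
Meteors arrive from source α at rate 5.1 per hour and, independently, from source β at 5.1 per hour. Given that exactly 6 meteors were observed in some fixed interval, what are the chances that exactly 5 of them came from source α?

Given the total, each event is independently from source α with probability p = λ_α/(λ_α+λ_β) = 5.1/10.2 = 0.5000.
So K ~ Binomial(6, 5.1/10.2): P(K = 5) = C(6,5) · (5.1/10.2)^5 · (5.1/10.2)^1 ≈ 0.0938.

0.0938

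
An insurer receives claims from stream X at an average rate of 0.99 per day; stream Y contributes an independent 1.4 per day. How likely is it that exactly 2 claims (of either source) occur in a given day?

0.2617

Independent Poisson processes superpose: combined rate λ = 0.99 + 1.4 = 2.39 per day.
So μ = 2.39.
P(N = 2) = e^(−2.39) · 2.39^2/2! ≈ 0.2617.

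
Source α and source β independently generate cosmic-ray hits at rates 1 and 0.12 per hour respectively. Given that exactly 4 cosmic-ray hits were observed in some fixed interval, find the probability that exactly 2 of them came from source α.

0.0549

Given the total, each event is independently from source α with probability p = λ_α/(λ_α+λ_β) = 1/1.12 ≈ 0.8929.
So K ~ Binomial(4, 1/1.12): P(K = 2) = C(4,2) · (1/1.12)^2 · (0.12/1.12)^2 ≈ 0.0549.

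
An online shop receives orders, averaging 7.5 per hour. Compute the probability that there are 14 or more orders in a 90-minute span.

Over the interval, μ = 7.5 × 1.5 = 11.25 (a 90-minute span = 1.5 hours).
P(N ≥ 14) = 1 − P(N ≤ 13) = 1 − Σ_{j=0}^{13} e^(−μ) μ^j/j! ≈ 0.2424.

0.2424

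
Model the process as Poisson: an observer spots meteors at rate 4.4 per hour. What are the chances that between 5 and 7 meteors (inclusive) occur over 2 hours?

Over the interval, μ = 4.4 × 2 = 8.8 (2 hours).
P(5 ≤ N ≤ 7) = Σ_{j=5}^{7} e^(−8.8) · 8.8^j/j! ≈ 0.2857.

0.2857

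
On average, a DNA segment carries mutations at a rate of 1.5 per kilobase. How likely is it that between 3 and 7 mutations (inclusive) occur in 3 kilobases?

0.7398

Over the interval, μ = 1.5 × 3 = 4.5 (3 kilobases).
P(3 ≤ N ≤ 7) = Σ_{j=3}^{7} e^(−4.5) · 4.5^j/j! ≈ 0.7398.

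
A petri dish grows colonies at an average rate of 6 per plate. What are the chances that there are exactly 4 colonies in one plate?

With mean μ = 6 per plate,
P(N = 4) = e^(−μ) μ^4/4! = e^(−6) · 6^4/24 ≈ 0.1339.

0.1339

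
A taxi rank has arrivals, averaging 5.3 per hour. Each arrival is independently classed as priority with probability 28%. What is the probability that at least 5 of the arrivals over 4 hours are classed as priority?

0.7063

Thinning: the arrivals that are classed as priority themselves form a Poisson process with rate 0.28 × 5.3 = 1.484 per hour.
Over the interval, μ = 1.484 × 4 = 5.936 (4 hours).
P(N ≥ 5) = 1 − P(N ≤ 4) ≈ 0.7063.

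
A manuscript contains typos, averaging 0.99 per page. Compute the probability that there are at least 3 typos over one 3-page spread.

Over the interval, μ = 0.99 × 3 = 2.97 (a 3-page spread = 3 pages).
P(N ≥ 3) = 1 − P(N ≤ 2) = 1 − Σ_{j=0}^{2} e^(−μ) μ^j/j! ≈ 0.5701.

0.5701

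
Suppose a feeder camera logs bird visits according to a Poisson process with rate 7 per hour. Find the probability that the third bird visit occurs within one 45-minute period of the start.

0.8949

Over the interval, μ = 7 × 0.75 = 5.25 (a 45-minute period = 0.75 hours).
The third arrival falls in the interval iff at least 3 events occur there: P(S_3 ≤ t) = P(N ≥ 3) = 1 − P(N ≤ 2) ≈ 0.8949.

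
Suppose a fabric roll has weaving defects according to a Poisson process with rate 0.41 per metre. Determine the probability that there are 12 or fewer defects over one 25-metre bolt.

Over the interval, μ = 0.41 × 25 = 10.25 (a 25-metre bolt = 25 metres).
P(N ≤ 12) = Σ_{j=0}^{12} e^(−μ) μ^j/j! ≈ 0.7673.

0.7673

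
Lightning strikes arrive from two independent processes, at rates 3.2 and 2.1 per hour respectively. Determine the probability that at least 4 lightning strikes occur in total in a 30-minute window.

Independent Poisson processes superpose: combined rate λ = 3.2 + 2.1 = 5.3 per hour.
Over the interval, μ = 5.3 × 0.5 = 2.65 (a 30-minute window = 0.5 hours).
P(N ≥ 4) = 1 − P(N ≤ 3) ≈ 0.2749.

0.2749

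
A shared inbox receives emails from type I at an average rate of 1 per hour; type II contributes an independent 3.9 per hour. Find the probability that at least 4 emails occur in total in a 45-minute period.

0.5006

Independent Poisson processes superpose: combined rate λ = 1 + 3.9 = 4.9 per hour.
Over the interval, μ = 4.9 × 0.75 = 3.675 (a 45-minute period = 0.75 hours).
P(N ≥ 4) = 1 − P(N ≤ 3) ≈ 0.5006.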